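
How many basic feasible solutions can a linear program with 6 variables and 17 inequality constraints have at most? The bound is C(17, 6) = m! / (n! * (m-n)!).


Each vertex corresponds to some choice of n active constraints out of m, so the number of vertices is at most C(m, n) = m! / (n!(m-n)!).
m = 17, n = 6
Numerator: 17 * 16 * 15 * 14 * 13 * 12
Denominator: 6! = 720
C(17, 6) = 12376


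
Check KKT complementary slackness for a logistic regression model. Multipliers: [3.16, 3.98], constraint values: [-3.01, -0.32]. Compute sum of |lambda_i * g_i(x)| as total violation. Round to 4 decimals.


KKT complementary slackness check:
lambda_1 * g_1 = 3.16 * -3.01 = -9.5116
lambda_2 * g_2 = 3.98 * -0.32 = -1.2736
Total violation = 9.5116 + 1.2736 = 10.7852


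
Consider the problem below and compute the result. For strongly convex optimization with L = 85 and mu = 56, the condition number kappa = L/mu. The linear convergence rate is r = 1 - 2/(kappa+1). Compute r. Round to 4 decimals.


Step 1: Compute the condition number.
kappa = L/mu = 85/56 = 1.5179
Step 2: Compute the convergence rate.
r = 1 - 2/(kappa + 1) = 1 - 2*mu/(L + mu) = (L - mu)/(L + mu) = 29/141 = 0.2057


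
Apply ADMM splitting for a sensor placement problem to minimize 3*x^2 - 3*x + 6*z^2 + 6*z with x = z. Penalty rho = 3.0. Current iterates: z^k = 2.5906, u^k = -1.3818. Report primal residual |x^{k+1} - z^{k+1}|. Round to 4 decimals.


ADMM iteration with rho = 3.0, z^k = 2.5906, u^k = -1.3818
Step 1: x-update.
Minimize 3*x^2 - 3*x + (3.0/2)*(x - 2.5906 - 1.3818)^2
FOC: (2*3 + 3.0)*x = 3 + 3.0*(2.5906 + 1.3818)
x^{k+1} = 1.6575
Step 2: z-update.
Minimize 6*z^2 + 6*z + (3.0/2)*(1.6575 - z - 1.3818)^2
FOC: (2*6 + 3.0)*z = -6 + 3.0*(1.6575 - 1.3818)
z^{k+1} = -0.3449
Step 3: u-update.
u^{k+1} = -1.3818 + 1.6575 + 0.3449 = 0.6205
Step 4: Primal residual = |1.6575 + 0.3449| = 2.0023


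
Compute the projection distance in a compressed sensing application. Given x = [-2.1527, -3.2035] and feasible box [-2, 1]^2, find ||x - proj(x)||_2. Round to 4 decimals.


Project each component onto [-2, 1].
clip(-2.1527) = -2.0, clip(-3.2035) = -2.0
Projection = [-2.0, -2.0]
Squared diffs: [0.0233, 1.4484]
Distance = sqrt(1.4717) = 1.2131


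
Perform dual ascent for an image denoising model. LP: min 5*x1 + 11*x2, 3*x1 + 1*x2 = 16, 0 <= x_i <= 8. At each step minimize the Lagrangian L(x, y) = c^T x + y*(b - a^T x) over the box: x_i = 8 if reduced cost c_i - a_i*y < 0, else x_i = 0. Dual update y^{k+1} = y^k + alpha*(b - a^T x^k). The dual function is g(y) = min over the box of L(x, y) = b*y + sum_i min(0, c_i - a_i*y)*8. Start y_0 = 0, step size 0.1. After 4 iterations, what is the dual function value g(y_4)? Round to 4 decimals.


Dual ascent for LP: min 5*x1 + 11*x2, 3*x1 + 1*x2 = 16, 0 <= x_i <= 8
Step 1: y^k = 0.0, reduced costs: (5.0, 11.0)
  x^k = (0.0, 0.0), subgradient = b - a^T x = 16.0
  y^{k+1} = 0.0 + 0.1*16.0 = 1.6
Step 2: y^k = 1.6, reduced costs: (0.2, 9.4)
  x^k = (0.0, 0.0), subgradient = b - a^T x = 16.0
  y^{k+1} = 1.6 + 0.1*16.0 = 3.2
Step 3: y^k = 3.2, reduced costs: (-4.6, 7.8)
  x^k = (8.0, 0.0), subgradient = b - a^T x = -8.0
  y^{k+1} = 3.2 + 0.1*-8.0 = 2.4
Step 4: y^k = 2.4, reduced costs: (-2.2, 8.6)
  x^k = (8.0, 0.0), subgradient = b - a^T x = -8.0
  y^{k+1} = 2.4 + 0.1*-8.0 = 1.6
Dual objective at y_4 = 1.6: reduced costs (0.2, 9.4), box minimizer x = (0.0, 0.0)
g(y_4) = b*y + (c1 - a1*y)*x1 + (c2 - a2*y)*x2 = 16*1.6 + 0.2*0.0 + 9.4*0.0 = 25.6 + 0.0 + 0.0 = 25.6


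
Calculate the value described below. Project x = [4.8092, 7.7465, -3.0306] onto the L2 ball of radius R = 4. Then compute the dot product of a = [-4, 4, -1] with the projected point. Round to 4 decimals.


Step 1: Compute ||x|| (intermediates to 6 decimals).
||x|| = sqrt(4.8092^2 + 7.7465^2 + (-3.0306)^2) = 9.608392
Step 2: Project.
Since ||x|| > R, scale = R/||x|| = 4/9.608392 = 0.416303, proj(x) = scale * x
proj(x) = [2.002084, 3.224891, -1.261648]
Step 3: Dot product.
a^T * proj(x) = -4*2.002084 + 4*3.224891 - 1*(-1.261648) = 6.1529


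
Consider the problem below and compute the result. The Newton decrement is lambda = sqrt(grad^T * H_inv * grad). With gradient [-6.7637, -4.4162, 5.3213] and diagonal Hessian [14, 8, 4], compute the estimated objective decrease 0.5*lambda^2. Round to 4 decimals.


Step 1: H is diagonal, so H^(-1) * g = [-0.4831, -0.552, 1.3303].
Step 2: g^T H^(-1) g = sum_i g_i^2 / H_ii
  = (-6.7637)^2/14 + (-4.4162)^2/8 + (5.3213)^2/4
  = 3.2677 + 2.4379 + 7.0791 = 12.7846
Step 3: Objective decrease = 0.5 * g^T H^(-1) g = 6.3923


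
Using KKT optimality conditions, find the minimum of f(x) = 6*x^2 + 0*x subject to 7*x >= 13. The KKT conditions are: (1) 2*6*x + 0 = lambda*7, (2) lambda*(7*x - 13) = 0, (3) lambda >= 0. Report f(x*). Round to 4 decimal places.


Step 1: Try lambda = 0 (constraint inactive).
x_unc = 0/(2*6) = 0.0
Check: 7*0.0 = 0.0 < 13 -- violated!
Step 2: Constraint must be active: 7*x = 13
x* = 13/7 = 1.8571 (rounded; the exact value 13/7 is used below)
lambda = (2*6*(13/7) + 0)/7 = 3.1837
Step 3: Compute optimal value.
f(x*) = 6*(13/7)^2 + 0*(13/7) = 20.6939


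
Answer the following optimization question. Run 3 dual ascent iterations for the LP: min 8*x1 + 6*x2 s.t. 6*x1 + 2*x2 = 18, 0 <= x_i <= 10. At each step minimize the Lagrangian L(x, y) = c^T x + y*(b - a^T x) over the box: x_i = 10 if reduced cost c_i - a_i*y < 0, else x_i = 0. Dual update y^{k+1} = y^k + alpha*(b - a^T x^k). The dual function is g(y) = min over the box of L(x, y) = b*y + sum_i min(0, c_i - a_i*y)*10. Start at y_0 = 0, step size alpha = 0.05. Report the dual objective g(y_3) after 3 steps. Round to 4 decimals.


Dual ascent for LP: min 8*x1 + 6*x2, 6*x1 + 2*x2 = 18, 0 <= x_i <= 10
Step 1: y^k = 0.0, reduced costs: (8.0, 6.0)
  x^k = (0.0, 0.0), subgradient = b - a^T x = 18.0
  y^{k+1} = 0.0 + 0.05*18.0 = 0.9
Step 2: y^k = 0.9, reduced costs: (2.6, 4.2)
  x^k = (0.0, 0.0), subgradient = b - a^T x = 18.0
  y^{k+1} = 0.9 + 0.05*18.0 = 1.8
Step 3: y^k = 1.8, reduced costs: (-2.8, 2.4)
  x^k = (10.0, 0.0), subgradient = b - a^T x = -42.0
  y^{k+1} = 1.8 + 0.05*-42.0 = -0.3
Dual objective at y_3 = -0.3: reduced costs (9.8, 6.6), box minimizer x = (0.0, 0.0)
g(y_3) = b*y + (c1 - a1*y)*x1 + (c2 - a2*y)*x2 = 18*(-0.3) + 9.8*0.0 + 6.6*0.0 = -5.4 + 0.0 + 0.0 = -5.4


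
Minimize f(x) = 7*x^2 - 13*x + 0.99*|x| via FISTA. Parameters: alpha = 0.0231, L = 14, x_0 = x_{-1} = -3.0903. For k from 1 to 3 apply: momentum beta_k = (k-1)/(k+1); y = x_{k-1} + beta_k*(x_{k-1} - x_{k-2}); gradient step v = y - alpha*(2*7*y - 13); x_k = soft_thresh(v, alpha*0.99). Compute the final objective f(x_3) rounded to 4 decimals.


FISTA on f(x) = 7*x^2 - 13*x + 0.99*|x|
L = 14, alpha = 0.0231
Iteration 1: beta = 0.0, y = -3.0903 + 0.0*(-3.0903 + 3.0903) = -3.0903
  grad(y) = -56.2642, v = y - alpha*grad = -1.7906
  prox(v) = soft_thresh(-1.7906, 0.0229) = -1.7677
Iteration 2: beta = 0.3333, y = -1.7677 + 0.3333*(-1.7677 + 3.0903) = -1.3269
  grad(y) = -31.5762, v = y - alpha*grad = -0.5975
  prox(v) = soft_thresh(-0.5975, 0.0229) = -0.5746
Iteration 3: beta = 0.5, y = -0.5746 + 0.5*(-0.5746 + 1.7677) = 0.022
  grad(y) = -12.6923, v = y - alpha*grad = 0.3152
  prox(v) = soft_thresh(0.3152, 0.0229) = 0.2923
f(x_3) = 7*0.2923^2 - 13*0.2923 + 0.99*|0.2923| = -2.9125


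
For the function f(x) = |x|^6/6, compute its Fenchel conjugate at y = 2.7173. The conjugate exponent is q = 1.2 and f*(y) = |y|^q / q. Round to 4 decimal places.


The conjugate exponent q satisfies 1/p + 1/q = 1.
p = 6, so q = 6/(6 - 1) = 1.2
|y|^q = 2.7173^1.2 = 3.3187
f*(2.7173) = 3.3187 / 1.2 = 2.7656


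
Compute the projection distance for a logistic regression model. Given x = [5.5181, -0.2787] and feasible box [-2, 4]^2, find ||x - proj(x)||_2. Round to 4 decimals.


Project each component onto [-2, 4].
clip(5.5181) = 4.0, clip(-0.2787) = -0.2787
Projection = [4.0, -0.2787]
Squared diffs: [2.3046, 0.0]
Distance = sqrt(2.3046) = 1.5181


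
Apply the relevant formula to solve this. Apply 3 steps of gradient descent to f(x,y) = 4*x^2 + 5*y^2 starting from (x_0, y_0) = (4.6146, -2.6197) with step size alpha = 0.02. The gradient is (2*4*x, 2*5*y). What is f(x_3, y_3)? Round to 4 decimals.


Gradient descent on f(x,y) = 4*x^2 + 5*y^2.
Starting point: (4.6146, -2.6197), alpha = 0.02
Step 1: grad_x = 2*4*4.6146 = 36.9168, grad_y = 2*5*-2.6197 = -26.197
  x_1 = 4.6146 - 0.02*36.9168 = 3.8763
  y_1 = -2.6197 - 0.02*-26.197 = -2.0958
Step 2: grad_x = 2*4*3.8763 = 31.0101, grad_y = 2*5*-2.0958 = -20.9576
  x_2 = 3.8763 - 0.02*31.0101 = 3.2561
  y_2 = -2.0958 - 0.02*-20.9576 = -1.6766
Step 3: grad_x = 2*4*3.2561 = 26.0485, grad_y = 2*5*-1.6766 = -16.7661
  x_3 = 3.2561 - 0.02*26.0485 = 2.7351
  y_3 = -1.6766 - 0.02*-16.7661 = -1.3413
f(2.7351, -1.3413) = 4*2.7351^2 + 5*(-1.3413)^2 = 38.9182


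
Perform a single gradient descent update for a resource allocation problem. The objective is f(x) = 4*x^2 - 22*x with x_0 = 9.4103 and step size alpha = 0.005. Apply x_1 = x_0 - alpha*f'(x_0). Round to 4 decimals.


We compute the gradient at x_0 and apply the update.
f'(x) = 8*x - 22
f'(9.4103) = 8*9.4103 - 22 = 53.2824
x_1 = 9.4103 - 0.005*53.2824 = 9.1439


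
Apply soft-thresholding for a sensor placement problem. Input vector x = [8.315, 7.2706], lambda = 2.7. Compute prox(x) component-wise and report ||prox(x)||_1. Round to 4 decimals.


Soft-thresholding with lambda = 2.7:
prox(8.315) = sign(8.315)*max(|8.315| - 2.7, 0) = 5.615
prox(7.2706) = sign(7.2706)*max(|7.2706| - 2.7, 0) = 4.5706
prox(x) = [5.615, 4.5706]
||prox(x)||_1 = 5.615 + 4.5706 = 10.1856


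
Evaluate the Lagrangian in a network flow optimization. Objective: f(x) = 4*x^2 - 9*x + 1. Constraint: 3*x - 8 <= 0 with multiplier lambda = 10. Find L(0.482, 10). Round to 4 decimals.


Step 1: Evaluate f(x).
f(0.482) = 4*0.482^2 - 9*0.482 + 1 = -2.4087
Step 2: Evaluate g(x).
g(0.482) = 3*0.482 - 8 = -6.554
Step 3: Compute Lagrangian.
L = -2.4087 + 10*-6.554 = -67.9487


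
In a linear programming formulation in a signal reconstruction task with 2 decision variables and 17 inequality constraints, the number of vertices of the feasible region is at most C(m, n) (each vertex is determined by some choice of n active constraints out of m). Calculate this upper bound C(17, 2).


Each vertex corresponds to some choice of n active constraints out of m, so the number of vertices is at most C(m, n) = m! / (n!(m-n)!).
m = 17, n = 2
Numerator: 17 * 16
Denominator: 2! = 2
C(17, 2) = 136


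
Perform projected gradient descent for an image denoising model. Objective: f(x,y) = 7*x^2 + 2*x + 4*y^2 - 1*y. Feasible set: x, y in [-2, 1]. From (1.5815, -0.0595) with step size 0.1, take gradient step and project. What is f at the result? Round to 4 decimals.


Step 1: Compute gradient at (1.5815, -0.0595).
grad_x = 2*7*1.5815 + 2 = 24.141
grad_y = 2*4*-0.0595 - 1 = -1.476
Step 2: Gradient step.
x_raw = 1.5815 - 0.1*24.141 = -0.8326
y_raw = -0.0595 - 0.1*-1.476 = 0.0881
Step 3: Project onto [-2, 1].
x_proj = clip(-0.8326) = -0.8326
y_proj = clip(0.0881) = 0.0881
Step 4: Evaluate f.
f(-0.8326, 0.0881) = 3.1303


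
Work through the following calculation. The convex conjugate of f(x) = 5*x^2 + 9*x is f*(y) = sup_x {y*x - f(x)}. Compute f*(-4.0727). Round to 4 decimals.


f*(y) = sup_x {y*x - a*x^2 - b*x} = sup_x {(y-b)*x - a*x^2}
FOC: (y - b) - 2a*x = 0 => x* = (y - b)/(2a)
x* = (-4.0727 - 9)/(2*5) = -1.3073
f*(-4.0727) = (y-b)^2/(4a) = (-4.0727 - 9)^2/(4*5)
= 170.8955/20 = 8.5448


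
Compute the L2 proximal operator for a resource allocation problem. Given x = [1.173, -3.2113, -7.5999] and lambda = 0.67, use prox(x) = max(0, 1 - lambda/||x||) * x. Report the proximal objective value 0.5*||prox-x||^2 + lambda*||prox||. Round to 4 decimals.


Step 1: Compute ||x||.
||x|| = 8.3335
Step 2: Compute scaling factor.
scale = max(0, 1 - 0.67/8.3335) = 0.9196
Step 3: prox(x) = [1.0787, -2.9531, -6.9889]
||prox(x)|| = 7.6635
Step 4: Proximal objective.
0.5*||prox-x||^2 = 0.2245
lambda*||prox|| = 5.1345
Total = 5.359


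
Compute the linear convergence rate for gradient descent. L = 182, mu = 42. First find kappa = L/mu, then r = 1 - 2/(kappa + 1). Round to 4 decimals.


Step 1: Compute the condition number.
kappa = L/mu = 182/42 = 4.3333
Step 2: Compute the convergence rate.
r = 1 - 2/(kappa + 1) = 1 - 2*mu/(L + mu) = (L - mu)/(L + mu) = 140/224 = 0.625


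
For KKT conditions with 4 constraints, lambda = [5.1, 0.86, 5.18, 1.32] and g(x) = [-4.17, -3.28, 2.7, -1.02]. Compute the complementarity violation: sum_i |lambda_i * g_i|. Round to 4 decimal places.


KKT complementary slackness check:
lambda_1 * g_1 = 5.1 * -4.17 = -21.267
lambda_2 * g_2 = 0.86 * -3.28 = -2.8208
lambda_3 * g_3 = 5.18 * 2.7 = 13.986
lambda_4 * g_4 = 1.32 * -1.02 = -1.3464
Total violation = 21.267 + 2.8208 + 13.986 + 1.3464 = 39.4202


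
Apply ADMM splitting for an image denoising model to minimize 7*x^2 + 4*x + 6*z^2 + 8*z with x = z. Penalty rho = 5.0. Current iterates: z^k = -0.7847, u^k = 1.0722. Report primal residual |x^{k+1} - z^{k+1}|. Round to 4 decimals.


ADMM iteration with rho = 5.0, z^k = -0.7847, u^k = 1.0722
Step 1: x-update.
Minimize 7*x^2 + 4*x + (5.0/2)*(x + 0.7847 + 1.0722)^2
FOC: (2*7 + 5.0)*x = -4 + 5.0*(-0.7847 - 1.0722)
x^{k+1} = -0.6992
Step 2: z-update.
Minimize 6*z^2 + 8*z + (5.0/2)*(-0.6992 - z + 1.0722)^2
FOC: (2*6 + 5.0)*z = -8 + 5.0*(-0.6992 + 1.0722)
z^{k+1} = -0.3609
Step 3: u-update.
u^{k+1} = 1.0722 - 0.6992 + 0.3609 = 0.7339
Step 4: Primal residual = |-0.6992 + 0.3609| = 0.3383


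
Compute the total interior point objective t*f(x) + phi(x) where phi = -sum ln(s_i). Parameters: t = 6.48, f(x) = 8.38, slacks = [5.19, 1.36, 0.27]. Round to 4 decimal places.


Step 1: Compute log-barrier.
ln values: [1.6467, 0.3075, -1.3093]
phi = -(1.6467 + 0.3075 - 1.3093) = -0.6449
Step 2: Compute augmented objective.
t*f(x) = 6.48*8.38 = 54.3024
Total = 54.3024 - 0.6449 = 53.6575


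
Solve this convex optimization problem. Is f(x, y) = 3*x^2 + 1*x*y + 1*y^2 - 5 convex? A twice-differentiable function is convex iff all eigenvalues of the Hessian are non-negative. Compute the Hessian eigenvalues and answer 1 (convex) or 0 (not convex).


The Hessian of f(x,y) = 3*x^2 + 1*x*y + 1*y^2 - 5 is:
H = [[6, 1], [1, 2]]
Trace = 6 + 2 = 8
Determinant = 6*2 - (1)^2 = 11
Discriminant = (8)^2 - 4*11 = 20.0
Eigenvalues: lambda_1 = 1.7639, lambda_2 = 6.2361
The function is convex.

1


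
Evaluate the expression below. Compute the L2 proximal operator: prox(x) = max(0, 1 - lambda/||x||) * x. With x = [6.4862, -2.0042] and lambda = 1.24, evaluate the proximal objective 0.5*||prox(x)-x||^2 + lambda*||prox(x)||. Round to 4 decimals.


Step 1: Compute ||x||.
||x|| = 6.7888
Step 2: Compute scaling factor.
scale = max(0, 1 - 1.24/6.7888) = 0.8173
Step 3: prox(x) = [5.3015, -1.6381]
||prox(x)|| = 5.5488
Step 4: Proximal objective.
0.5*||prox-x||^2 = 0.7688
lambda*||prox|| = 6.8805
Total = 7.6493


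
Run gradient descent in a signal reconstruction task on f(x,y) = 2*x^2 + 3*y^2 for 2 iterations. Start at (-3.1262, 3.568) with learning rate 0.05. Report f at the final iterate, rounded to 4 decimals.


Gradient descent on f(x,y) = 2*x^2 + 3*y^2.
Starting point: (-3.1262, 3.568), alpha = 0.05
Step 1: grad_x = 2*2*-3.1262 = -12.5048, grad_y = 2*3*3.568 = 21.408
  x_1 = -3.1262 - 0.05*-12.5048 = -2.501
  y_1 = 3.568 - 0.05*21.408 = 2.4976
Step 2: grad_x = 2*2*-2.501 = -10.0038, grad_y = 2*3*2.4976 = 14.9856
  x_2 = -2.501 - 0.05*-10.0038 = -2.0008
  y_2 = 2.4976 - 0.05*14.9856 = 1.7483
f(-2.0008, 1.7483) = 2*(-2.0008)^2 + 3*1.7483^2 = 17.176


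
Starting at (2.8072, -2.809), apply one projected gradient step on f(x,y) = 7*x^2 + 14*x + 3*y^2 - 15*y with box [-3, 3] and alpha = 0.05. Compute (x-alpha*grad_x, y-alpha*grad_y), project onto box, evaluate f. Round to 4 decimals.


Step 1: Compute gradient at (2.8072, -2.809).
grad_x = 2*7*2.8072 + 14 = 53.3008
grad_y = 2*3*-2.809 - 15 = -31.854
Step 2: Gradient step.
x_raw = 2.8072 - 0.05*53.3008 = 0.1422
y_raw = -2.809 - 0.05*-31.854 = -1.2163
Step 3: Project onto [-3, 3].
x_proj = clip(0.1422) = 0.1422
y_proj = clip(-1.2163) = -1.2163
Step 4: Evaluate f.
f(0.1422, -1.2163) = 24.8144


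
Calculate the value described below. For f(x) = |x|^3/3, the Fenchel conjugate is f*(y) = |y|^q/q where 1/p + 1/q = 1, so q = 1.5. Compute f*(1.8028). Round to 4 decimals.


The conjugate exponent q satisfies 1/p + 1/q = 1.
p = 3, so q = 3/(3 - 1) = 1.5
|y|^q = 1.8028^1.5 = 2.4206
f*(1.8028) = 2.4206 / 1.5 = 1.6137


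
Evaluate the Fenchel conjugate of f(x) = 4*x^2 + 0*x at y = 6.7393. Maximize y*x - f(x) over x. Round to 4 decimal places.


f*(y) = sup_x {y*x - a*x^2 - b*x} = sup_x {(y-b)*x - a*x^2}
FOC: (y - b) - 2a*x = 0 => x* = (y - b)/(2a)
x* = (6.7393 - 0)/(2*4) = 0.8424
f*(6.7393) = (y-b)^2/(4a) = (6.7393 - 0)^2/(4*4)
= 45.4182/16 = 2.8386


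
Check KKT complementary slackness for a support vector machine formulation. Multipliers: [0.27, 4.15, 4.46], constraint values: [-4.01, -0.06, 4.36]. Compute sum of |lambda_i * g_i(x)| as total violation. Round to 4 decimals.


KKT complementary slackness check:
lambda_1 * g_1 = 0.27 * -4.01 = -1.0827
lambda_2 * g_2 = 4.15 * -0.06 = -0.249
lambda_3 * g_3 = 4.46 * 4.36 = 19.4456
Total violation = 1.0827 + 0.249 + 19.4456 = 20.7773


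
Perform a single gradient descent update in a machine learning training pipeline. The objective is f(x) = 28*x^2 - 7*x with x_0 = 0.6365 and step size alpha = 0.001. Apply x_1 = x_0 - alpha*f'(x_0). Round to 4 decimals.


We compute the gradient at x_0 and apply the update.
f'(x) = 56*x - 7
f'(0.6365) = 56*0.6365 - 7 = 28.644
x_1 = 0.6365 - 0.001*28.644 = 0.6079


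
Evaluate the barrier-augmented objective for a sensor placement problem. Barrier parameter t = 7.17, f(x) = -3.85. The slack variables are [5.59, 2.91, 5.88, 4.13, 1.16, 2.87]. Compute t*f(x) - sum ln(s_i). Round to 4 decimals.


Step 1: Compute log-barrier.
ln values: [1.721, 1.0682, 1.7716, 1.4183, 0.1484, 1.0543]
phi = -(1.721 + 1.0682 + 1.7716 + 1.4183 + 0.1484 + 1.0543) = -7.1817
Step 2: Compute augmented objective.
t*f(x) = 7.17*-3.85 = -27.6045
Total = -27.6045 - 7.1817 = -34.7862


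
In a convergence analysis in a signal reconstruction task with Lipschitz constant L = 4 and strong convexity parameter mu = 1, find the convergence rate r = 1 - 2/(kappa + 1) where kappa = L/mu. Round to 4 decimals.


Step 1: Compute the condition number.
kappa = L/mu = 4/1 = 4.0
Step 2: Compute the convergence rate.
r = 1 - 2/(kappa + 1) = 1 - 2*mu/(L + mu) = (L - mu)/(L + mu) = 3/5 = 0.6


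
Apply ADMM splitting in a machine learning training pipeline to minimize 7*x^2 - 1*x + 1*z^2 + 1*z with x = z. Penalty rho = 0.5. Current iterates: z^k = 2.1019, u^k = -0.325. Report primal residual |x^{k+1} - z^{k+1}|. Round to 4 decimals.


ADMM iteration with rho = 0.5, z^k = 2.1019, u^k = -0.325
Step 1: x-update.
Minimize 7*x^2 - 1*x + (0.5/2)*(x - 2.1019 - 0.325)^2
FOC: (2*7 + 0.5)*x = 1 + 0.5*(2.1019 + 0.325)
x^{k+1} = 0.1527
Step 2: z-update.
Minimize 1*z^2 + 1*z + (0.5/2)*(0.1527 - z - 0.325)^2
FOC: (2*1 + 0.5)*z = -1 + 0.5*(0.1527 - 0.325)
z^{k+1} = -0.4345
Step 3: u-update.
u^{k+1} = -0.325 + 0.1527 + 0.4345 = 0.2621
Step 4: Primal residual = |0.1527 + 0.4345| = 0.5871


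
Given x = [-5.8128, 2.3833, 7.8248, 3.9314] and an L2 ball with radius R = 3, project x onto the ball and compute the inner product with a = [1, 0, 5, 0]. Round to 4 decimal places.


Step 1: Compute ||x|| (intermediates to 6 decimals).
||x|| = sqrt((-5.8128)^2 + 2.3833^2 + 7.8248^2 + 3.9314^2) = 10.777391
Step 2: Project.
Since ||x|| > R, scale = R/||x|| = 3/10.777391 = 0.278361, proj(x) = scale * x
proj(x) = [-1.618057, 0.663418, 2.178119, 1.094348]
Step 3: Dot product.
a^T * proj(x) = 1*(-1.618057) + 0*0.663418 + 5*2.178119 + 0*1.094348 = 9.2725


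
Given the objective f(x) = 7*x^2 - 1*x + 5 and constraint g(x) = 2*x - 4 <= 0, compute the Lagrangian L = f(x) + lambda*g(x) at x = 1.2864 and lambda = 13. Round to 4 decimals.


Step 1: Evaluate f(x).
f(1.2864) = 7*1.2864^2 - 1*1.2864 + 5 = 15.2974
Step 2: Evaluate g(x).
g(1.2864) = 2*1.2864 - 4 = -1.4272
Step 3: Compute Lagrangian.
L = 15.2974 + 13*-1.4272 = -3.2562


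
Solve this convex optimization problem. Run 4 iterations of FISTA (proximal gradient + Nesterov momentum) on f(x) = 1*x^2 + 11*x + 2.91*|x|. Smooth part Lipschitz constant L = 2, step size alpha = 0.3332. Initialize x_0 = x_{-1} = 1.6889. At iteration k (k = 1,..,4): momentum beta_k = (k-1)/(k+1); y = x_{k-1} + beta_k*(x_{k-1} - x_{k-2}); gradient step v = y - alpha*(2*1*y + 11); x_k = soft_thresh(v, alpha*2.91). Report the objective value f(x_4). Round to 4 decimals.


FISTA on f(x) = 1*x^2 + 11*x + 2.91*|x|
L = 2, alpha = 0.3332
Iteration 1: beta = 0.0, y = 1.6889 + 0.0*(1.6889 - 1.6889) = 1.6889
  grad(y) = 14.3778, v = y - alpha*grad = -3.1018
  prox(v) = soft_thresh(-3.1018, 0.9696) = -2.1322
Iteration 2: beta = 0.3333, y = -2.1322 + 0.3333*(-2.1322 - 1.6889) = -3.4059
  grad(y) = 4.1883, v = y - alpha*grad = -4.8014
  prox(v) = soft_thresh(-4.8014, 0.9696) = -3.8318
Iteration 3: beta = 0.5, y = -3.8318 + 0.5*(-3.8318 + 2.1322) = -4.6816
  grad(y) = 1.6368, v = y - alpha*grad = -5.227
  prox(v) = soft_thresh(-5.227, 0.9696) = -4.2574
Iteration 4: beta = 0.6, y = -4.2574 + 0.6*(-4.2574 + 3.8318) = -4.5127
  grad(y) = 1.9746, v = y - alpha*grad = -5.1706
  prox(v) = soft_thresh(-5.1706, 0.9696) = -4.201
f(x_4) = 1*(-4.201)^2 + 11*(-4.201) + 2.91*|-4.201| = -16.3377


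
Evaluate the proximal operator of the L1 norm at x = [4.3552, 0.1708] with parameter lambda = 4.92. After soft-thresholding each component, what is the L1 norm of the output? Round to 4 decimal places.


Soft-thresholding with lambda = 4.92:
prox(4.3552) = sign(4.3552)*max(|4.3552| - 4.92, 0) = 0.0
prox(0.1708) = sign(0.1708)*max(|0.1708| - 4.92, 0) = 0.0
prox(x) = [0.0, 0.0]
||prox(x)||_1 = 0.0 + 0.0 = 0.0


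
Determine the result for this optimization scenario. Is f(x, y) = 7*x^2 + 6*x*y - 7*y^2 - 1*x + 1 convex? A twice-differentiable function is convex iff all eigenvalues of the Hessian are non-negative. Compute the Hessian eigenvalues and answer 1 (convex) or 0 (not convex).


The Hessian of f(x,y) = 7*x^2 + 6*x*y - 7*y^2 - 1*x + 1 is:
H = [[14, 6], [6, -14]]
Trace = 14 - 14 = 0
Determinant = 14*-14 - (6)^2 = -232
Discriminant = (0)^2 - 4*-232 = 928.0
Eigenvalues: lambda_1 = -15.2315, lambda_2 = 15.2315
The function is not convex.

0


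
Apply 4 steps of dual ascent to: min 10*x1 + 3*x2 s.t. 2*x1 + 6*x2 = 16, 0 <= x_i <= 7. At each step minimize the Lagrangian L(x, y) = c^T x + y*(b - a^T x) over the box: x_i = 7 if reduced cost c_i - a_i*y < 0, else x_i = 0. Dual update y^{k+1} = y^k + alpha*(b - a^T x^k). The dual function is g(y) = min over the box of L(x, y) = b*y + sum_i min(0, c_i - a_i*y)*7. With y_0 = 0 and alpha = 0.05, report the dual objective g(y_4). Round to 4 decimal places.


Dual ascent for LP: min 10*x1 + 3*x2, 2*x1 + 6*x2 = 16, 0 <= x_i <= 7
Step 1: y^k = 0.0, reduced costs: (10.0, 3.0)
  x^k = (0.0, 0.0), subgradient = b - a^T x = 16.0
  y^{k+1} = 0.0 + 0.05*16.0 = 0.8
Step 2: y^k = 0.8, reduced costs: (8.4, -1.8)
  x^k = (0.0, 7.0), subgradient = b - a^T x = -26.0
  y^{k+1} = 0.8 + 0.05*-26.0 = -0.5
Step 3: y^k = -0.5, reduced costs: (11.0, 6.0)
  x^k = (0.0, 0.0), subgradient = b - a^T x = 16.0
  y^{k+1} = -0.5 + 0.05*16.0 = 0.3
Step 4: y^k = 0.3, reduced costs: (9.4, 1.2)
  x^k = (0.0, 0.0), subgradient = b - a^T x = 16.0
  y^{k+1} = 0.3 + 0.05*16.0 = 1.1
Dual objective at y_4 = 1.1: reduced costs (7.8, -3.6), box minimizer x = (0.0, 7.0)
g(y_4) = b*y + (c1 - a1*y)*x1 + (c2 - a2*y)*x2 = 16*1.1 + 7.8*0.0 + (-3.6)*7.0 = 17.6 + 0.0 - 25.2 = -7.6


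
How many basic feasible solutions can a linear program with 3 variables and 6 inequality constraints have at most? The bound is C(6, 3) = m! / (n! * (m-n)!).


Each vertex corresponds to some choice of n active constraints out of m, so the number of vertices is at most C(m, n) = m! / (n!(m-n)!).
m = 6, n = 3
Numerator: 6 * 5 * 4
Denominator: 3! = 6
C(6, 3) = 20


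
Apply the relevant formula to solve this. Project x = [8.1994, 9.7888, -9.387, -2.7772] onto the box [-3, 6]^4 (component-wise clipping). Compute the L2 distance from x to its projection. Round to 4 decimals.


Project each component onto [-3, 6].
clip(8.1994) = 6.0, clip(9.7888) = 6.0, clip(-9.387) = -3.0, clip(-2.7772) = -2.7772
Projection = [6.0, 6.0, -3.0, -2.7772]
Squared diffs: [4.8374, 14.355, 40.7938, 0.0]
Distance = sqrt(59.9862) = 7.7451


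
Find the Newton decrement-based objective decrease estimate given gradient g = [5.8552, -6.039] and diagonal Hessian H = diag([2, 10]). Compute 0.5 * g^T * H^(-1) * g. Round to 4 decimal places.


Step 1: H is diagonal, so H^(-1) * g = [2.9276, -0.6039].
Step 2: g^T H^(-1) g = sum_i g_i^2 / H_ii
  = (5.8552)^2/2 + (-6.039)^2/10
  = 17.1417 + 3.647 = 20.7886
Step 3: Objective decrease = 0.5 * g^T H^(-1) g = 10.3943


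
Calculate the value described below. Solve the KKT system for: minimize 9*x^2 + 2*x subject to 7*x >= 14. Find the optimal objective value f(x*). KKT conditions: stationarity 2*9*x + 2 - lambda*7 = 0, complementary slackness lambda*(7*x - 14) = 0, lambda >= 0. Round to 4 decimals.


Step 1: Try lambda = 0 (constraint inactive).
x_unc = -2/(2*9) = -0.1111
Check: 7*-0.1111 = -0.7777 < 14 -- violated!
Step 2: Constraint must be active: 7*x = 14
x* = 14/7 = 2.0
lambda = (2*9*2.0 + 2)/7 = 5.4286
Step 3: Compute optimal value.
f(x*) = 9*2.0^2 + 2*2.0 = 40.0


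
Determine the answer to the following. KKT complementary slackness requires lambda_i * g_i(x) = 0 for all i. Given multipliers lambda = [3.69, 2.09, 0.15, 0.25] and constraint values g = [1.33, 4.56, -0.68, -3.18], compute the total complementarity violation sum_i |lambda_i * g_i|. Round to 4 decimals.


KKT complementary slackness check:
lambda_1 * g_1 = 3.69 * 1.33 = 4.9077
lambda_2 * g_2 = 2.09 * 4.56 = 9.5304
lambda_3 * g_3 = 0.15 * -0.68 = -0.102
lambda_4 * g_4 = 0.25 * -3.18 = -0.795
Total violation = 4.9077 + 9.5304 + 0.102 + 0.795 = 15.3351


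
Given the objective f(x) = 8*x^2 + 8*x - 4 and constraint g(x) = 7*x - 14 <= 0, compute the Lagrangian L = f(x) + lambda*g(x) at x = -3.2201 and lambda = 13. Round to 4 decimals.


Step 1: Evaluate f(x).
f(-3.2201) = 8*(-3.2201)^2 + 8*(-3.2201) - 4 = 53.1916
Step 2: Evaluate g(x).
g(-3.2201) = 7*-3.2201 - 14 = -36.5407
Step 3: Compute Lagrangian.
L = 53.1916 + 13*-36.5407 = -421.8375


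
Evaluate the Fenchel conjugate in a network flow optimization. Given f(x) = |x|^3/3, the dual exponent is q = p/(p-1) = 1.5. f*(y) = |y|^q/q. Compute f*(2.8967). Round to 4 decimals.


The conjugate exponent q satisfies 1/p + 1/q = 1.
p = 3, so q = 3/(3 - 1) = 1.5
|y|^q = 2.8967^1.5 = 4.9301
f*(2.8967) = 4.9301 / 1.5 = 3.2867


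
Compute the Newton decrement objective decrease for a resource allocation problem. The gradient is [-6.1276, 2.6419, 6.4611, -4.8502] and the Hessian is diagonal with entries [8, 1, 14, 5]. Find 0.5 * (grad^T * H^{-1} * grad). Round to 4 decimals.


Step 1: H is diagonal, so H^(-1) * g = [-0.766, 2.6419, 0.4615, -0.97].
Step 2: g^T H^(-1) g = sum_i g_i^2 / H_ii
  = (-6.1276)^2/8 + (2.6419)^2/1 + (6.4611)^2/14 + (-4.8502)^2/5
  = 4.6934 + 6.9796 + 2.9818 + 4.7049 = 19.3598
Step 3: Objective decrease = 0.5 * g^T H^(-1) g = 9.6799


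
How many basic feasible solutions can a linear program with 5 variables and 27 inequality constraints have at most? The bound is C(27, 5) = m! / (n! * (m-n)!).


Each vertex corresponds to some choice of n active constraints out of m, so the number of vertices is at most C(m, n) = m! / (n!(m-n)!).
m = 27, n = 5
Numerator: 27 * 26 * 25 * 24 * 23
Denominator: 5! = 120
C(27, 5) = 80730


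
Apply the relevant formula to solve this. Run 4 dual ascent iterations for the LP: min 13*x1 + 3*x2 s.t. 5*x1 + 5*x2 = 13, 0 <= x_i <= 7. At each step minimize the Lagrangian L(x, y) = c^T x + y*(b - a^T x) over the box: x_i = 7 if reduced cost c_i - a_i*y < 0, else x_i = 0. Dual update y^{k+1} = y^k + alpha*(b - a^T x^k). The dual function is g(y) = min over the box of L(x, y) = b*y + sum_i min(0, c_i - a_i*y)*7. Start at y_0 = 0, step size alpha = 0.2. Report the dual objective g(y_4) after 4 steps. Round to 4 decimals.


Dual ascent for LP: min 13*x1 + 3*x2, 5*x1 + 5*x2 = 13, 0 <= x_i <= 7
Step 1: y^k = 0.0, reduced costs: (13.0, 3.0)
  x^k = (0.0, 0.0), subgradient = b - a^T x = 13.0
  y^{k+1} = 0.0 + 0.2*13.0 = 2.6
Step 2: y^k = 2.6, reduced costs: (0.0, -10.0)
  x^k = (0.0, 7.0), subgradient = b - a^T x = -22.0
  y^{k+1} = 2.6 + 0.2*-22.0 = -1.8
Step 3: y^k = -1.8, reduced costs: (22.0, 12.0)
  x^k = (0.0, 0.0), subgradient = b - a^T x = 13.0
  y^{k+1} = -1.8 + 0.2*13.0 = 0.8
Step 4: y^k = 0.8, reduced costs: (9.0, -1.0)
  x^k = (0.0, 7.0), subgradient = b - a^T x = -22.0
  y^{k+1} = 0.8 + 0.2*-22.0 = -3.6
Dual objective at y_4 = -3.6: reduced costs (31.0, 21.0), box minimizer x = (0.0, 0.0)
g(y_4) = b*y + (c1 - a1*y)*x1 + (c2 - a2*y)*x2 = 13*(-3.6) + 31.0*0.0 + 21.0*0.0 = -46.8 + 0.0 + 0.0 = -46.8


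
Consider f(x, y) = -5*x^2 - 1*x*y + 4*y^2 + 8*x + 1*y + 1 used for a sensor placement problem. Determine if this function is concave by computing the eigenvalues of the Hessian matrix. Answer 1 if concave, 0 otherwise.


The Hessian of f(x,y) = -5*x^2 - 1*x*y + 4*y^2 + 8*x + 1*y + 1 is:
H = [[-10, -1], [-1, 8]]
Trace = -10 + 8 = -2
Determinant = -10*8 - (-1)^2 = -81
Discriminant = (-2)^2 - 4*-81 = 328.0
Eigenvalues: lambda_1 = -10.0554, lambda_2 = 8.0554
The function is not concave.

0


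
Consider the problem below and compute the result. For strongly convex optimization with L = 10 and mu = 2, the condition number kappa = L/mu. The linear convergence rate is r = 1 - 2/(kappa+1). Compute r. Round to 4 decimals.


Step 1: Compute the condition number.
kappa = L/mu = 10/2 = 5.0
Step 2: Compute the convergence rate.
r = 1 - 2/(kappa + 1) = 1 - 2*mu/(L + mu) = (L - mu)/(L + mu) = 8/12 = 0.6667


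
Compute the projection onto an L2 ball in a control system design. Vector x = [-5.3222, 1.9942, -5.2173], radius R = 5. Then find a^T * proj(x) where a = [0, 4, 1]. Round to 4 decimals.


Step 1: Compute ||x|| (intermediates to 6 decimals).
||x|| = sqrt((-5.3222)^2 + 1.9942^2 + (-5.2173)^2) = 7.715106
Step 2: Project.
Since ||x|| > R, scale = R/||x|| = 5/7.715106 = 0.648079, proj(x) = scale * x
proj(x) = [-3.449206, 1.292399, -3.381223]
Step 3: Dot product.
a^T * proj(x) = 0*(-3.449206) + 4*1.292399 + 1*(-3.381223) = 1.7884


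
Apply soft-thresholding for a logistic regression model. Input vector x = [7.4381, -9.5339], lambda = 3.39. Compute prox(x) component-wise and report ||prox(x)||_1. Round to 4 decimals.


Soft-thresholding with lambda = 3.39:
prox(7.4381) = sign(7.4381)*max(|7.4381| - 3.39, 0) = 4.0481
prox(-9.5339) = sign(-9.5339)*max(|-9.5339| - 3.39, 0) = -6.1439
prox(x) = [4.0481, -6.1439]
||prox(x)||_1 = 4.0481 + 6.1439 = 10.192


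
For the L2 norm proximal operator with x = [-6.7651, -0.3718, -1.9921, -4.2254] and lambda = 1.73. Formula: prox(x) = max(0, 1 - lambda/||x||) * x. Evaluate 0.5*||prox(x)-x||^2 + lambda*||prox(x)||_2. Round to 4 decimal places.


Step 1: Compute ||x||.
||x|| = 8.2297
Step 2: Compute scaling factor.
scale = max(0, 1 - 1.73/8.2297) = 0.7898
Step 3: prox(x) = [-5.343, -0.2936, -1.5733, -3.3372]
||prox(x)|| = 6.4997
Step 4: Proximal objective.
0.5*||prox-x||^2 = 1.4965
lambda*||prox|| = 11.2445
Total = 12.7409


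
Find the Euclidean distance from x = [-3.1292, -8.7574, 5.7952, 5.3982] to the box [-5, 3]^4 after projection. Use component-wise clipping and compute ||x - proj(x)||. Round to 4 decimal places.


Project each component onto [-5, 3].
clip(-3.1292) = -3.1292, clip(-8.7574) = -5.0, clip(5.7952) = 3.0, clip(5.3982) = 3.0
Projection = [-3.1292, -5.0, 3.0, 3.0]
Squared diffs: [0.0, 14.1181, 7.8131, 5.7514]
Distance = sqrt(27.6826) = 5.2614


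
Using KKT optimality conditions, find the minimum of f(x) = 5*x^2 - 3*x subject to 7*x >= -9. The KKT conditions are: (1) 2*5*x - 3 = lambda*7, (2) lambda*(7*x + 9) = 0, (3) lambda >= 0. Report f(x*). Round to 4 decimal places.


Step 1: Try lambda = 0 (constraint inactive).
Stationarity: 2*5*x - 3 = 0
x* = 3/(2*5) = 0.3
Check constraint: 7*0.3 = 2.1 >= -9 -- satisfied.
Step 2: Compute optimal value.
f(x*) = 5*0.3^2 - 3*0.3 = -0.45


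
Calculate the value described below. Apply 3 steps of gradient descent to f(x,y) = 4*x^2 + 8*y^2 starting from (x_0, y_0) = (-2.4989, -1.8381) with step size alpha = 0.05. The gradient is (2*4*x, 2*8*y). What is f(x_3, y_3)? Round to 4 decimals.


Gradient descent on f(x,y) = 4*x^2 + 8*y^2.
Starting point: (-2.4989, -1.8381), alpha = 0.05
Step 1: grad_x = 2*4*-2.4989 = -19.9912, grad_y = 2*8*-1.8381 = -29.4096
  x_1 = -2.4989 - 0.05*-19.9912 = -1.4993
  y_1 = -1.8381 - 0.05*-29.4096 = -0.3676
Step 2: grad_x = 2*4*-1.4993 = -11.9947, grad_y = 2*8*-0.3676 = -5.8819
  x_2 = -1.4993 - 0.05*-11.9947 = -0.8996
  y_2 = -0.3676 - 0.05*-5.8819 = -0.0735
Step 3: grad_x = 2*4*-0.8996 = -7.1968, grad_y = 2*8*-0.0735 = -1.1764
  x_3 = -0.8996 - 0.05*-7.1968 = -0.5398
  y_3 = -0.0735 - 0.05*-1.1764 = -0.0147
f(-0.5398, -0.0147) = 4*(-0.5398)^2 + 8*(-0.0147)^2 = 1.1671


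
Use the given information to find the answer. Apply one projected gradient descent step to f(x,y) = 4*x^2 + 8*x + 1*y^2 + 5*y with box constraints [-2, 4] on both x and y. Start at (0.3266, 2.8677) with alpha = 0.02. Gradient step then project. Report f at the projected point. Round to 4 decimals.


Step 1: Compute gradient at (0.3266, 2.8677).
grad_x = 2*4*0.3266 + 8 = 10.6128
grad_y = 2*1*2.8677 + 5 = 10.7354
Step 2: Gradient step.
x_raw = 0.3266 - 0.02*10.6128 = 0.1143
y_raw = 2.8677 - 0.02*10.7354 = 2.653
Step 3: Project onto [-2, 4].
x_proj = clip(0.1143) = 0.1143
y_proj = clip(2.653) = 2.653
Step 4: Evaluate f.
f(0.1143, 2.653) = 21.2704


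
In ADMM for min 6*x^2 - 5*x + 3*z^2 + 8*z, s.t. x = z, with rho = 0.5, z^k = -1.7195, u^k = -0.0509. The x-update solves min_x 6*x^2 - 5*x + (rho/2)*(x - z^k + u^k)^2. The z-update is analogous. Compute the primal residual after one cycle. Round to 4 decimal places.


ADMM iteration with rho = 0.5, z^k = -1.7195, u^k = -0.0509
Step 1: x-update.
Minimize 6*x^2 - 5*x + (0.5/2)*(x + 1.7195 - 0.0509)^2
FOC: (2*6 + 0.5)*x = 5 + 0.5*(-1.7195 + 0.0509)
x^{k+1} = 0.3333
Step 2: z-update.
Minimize 3*z^2 + 8*z + (0.5/2)*(0.3333 - z - 0.0509)^2
FOC: (2*3 + 0.5)*z = -8 + 0.5*(0.3333 - 0.0509)
z^{k+1} = -1.209
Step 3: u-update.
u^{k+1} = -0.0509 + 0.3333 + 1.209 = 1.4914
Step 4: Primal residual = |0.3333 + 1.209| = 1.5423


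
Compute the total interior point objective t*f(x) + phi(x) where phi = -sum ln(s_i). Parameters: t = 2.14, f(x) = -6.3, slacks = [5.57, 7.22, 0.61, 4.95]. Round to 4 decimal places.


Step 1: Compute log-barrier.
ln values: [1.7174, 1.9769, -0.4943, 1.5994]
phi = -(1.7174 + 1.9769 - 0.4943 + 1.5994) = -4.7993
Step 2: Compute augmented objective.
t*f(x) = 2.14*-6.3 = -13.482
Total = -13.482 - 4.7993 = -18.2813


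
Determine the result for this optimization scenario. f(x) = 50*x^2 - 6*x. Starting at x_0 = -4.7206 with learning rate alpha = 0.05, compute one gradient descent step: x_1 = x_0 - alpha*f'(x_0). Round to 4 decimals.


We compute the gradient at x_0 and apply the update.
f'(x) = 100*x - 6
f'(-4.7206) = 100*-4.7206 - 6 = -478.06
x_1 = -4.7206 - 0.05*-478.06 = 19.1824


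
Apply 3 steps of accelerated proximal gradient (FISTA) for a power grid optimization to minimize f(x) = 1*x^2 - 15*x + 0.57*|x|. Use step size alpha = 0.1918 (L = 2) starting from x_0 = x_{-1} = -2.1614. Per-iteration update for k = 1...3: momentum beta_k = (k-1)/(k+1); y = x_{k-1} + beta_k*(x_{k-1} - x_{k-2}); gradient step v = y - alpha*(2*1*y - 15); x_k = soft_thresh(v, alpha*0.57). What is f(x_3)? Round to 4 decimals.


FISTA on f(x) = 1*x^2 - 15*x + 0.57*|x|
L = 2, alpha = 0.1918
Iteration 1: beta = 0.0, y = -2.1614 + 0.0*(-2.1614 + 2.1614) = -2.1614
  grad(y) = -19.3228, v = y - alpha*grad = 1.5447
  prox(v) = soft_thresh(1.5447, 0.1093) = 1.4354
Iteration 2: beta = 0.3333, y = 1.4354 + 0.3333*(1.4354 + 2.1614) = 2.6343
  grad(y) = -9.7314, v = y - alpha*grad = 4.5008
  prox(v) = soft_thresh(4.5008, 0.1093) = 4.3915
Iteration 3: beta = 0.5, y = 4.3915 + 0.5*(4.3915 - 1.4354) = 5.8695
  grad(y) = -3.261, v = y - alpha*grad = 6.495
  prox(v) = soft_thresh(6.495, 0.1093) = 6.3856
f(x_3) = 1*6.3856^2 - 15*6.3856 + 0.57*|6.3856| = -51.3684


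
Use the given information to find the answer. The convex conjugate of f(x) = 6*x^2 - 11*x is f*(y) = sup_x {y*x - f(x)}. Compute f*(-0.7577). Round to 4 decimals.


f*(y) = sup_x {y*x - a*x^2 - b*x} = sup_x {(y-b)*x - a*x^2}
FOC: (y - b) - 2a*x = 0 => x* = (y - b)/(2a)
x* = (-0.7577 + 11)/(2*6) = 0.8535
f*(-0.7577) = (y-b)^2/(4a) = (-0.7577 + 11)^2/(4*6)
= 104.9047/24 = 4.371


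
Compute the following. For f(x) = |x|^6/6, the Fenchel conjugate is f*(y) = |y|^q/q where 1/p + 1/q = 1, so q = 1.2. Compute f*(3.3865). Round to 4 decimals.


The conjugate exponent q satisfies 1/p + 1/q = 1.
p = 6, so q = 6/(6 - 1) = 1.2
|y|^q = 3.3865^1.2 = 4.3222
f*(3.3865) = 4.3222 / 1.2 = 3.6018


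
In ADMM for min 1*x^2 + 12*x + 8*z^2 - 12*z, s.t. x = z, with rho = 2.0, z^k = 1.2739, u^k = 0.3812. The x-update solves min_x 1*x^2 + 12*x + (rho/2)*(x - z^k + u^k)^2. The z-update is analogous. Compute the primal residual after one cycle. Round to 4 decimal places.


ADMM iteration with rho = 2.0, z^k = 1.2739, u^k = 0.3812
Step 1: x-update.
Minimize 1*x^2 + 12*x + (2.0/2)*(x - 1.2739 + 0.3812)^2
FOC: (2*1 + 2.0)*x = -12 + 2.0*(1.2739 - 0.3812)
x^{k+1} = -2.5537
Step 2: z-update.
Minimize 8*z^2 - 12*z + (2.0/2)*(-2.5537 - z + 0.3812)^2
FOC: (2*8 + 2.0)*z = 12 + 2.0*(-2.5537 + 0.3812)
z^{k+1} = 0.4253
Step 3: u-update.
u^{k+1} = 0.3812 - 2.5537 - 0.4253 = -2.5977
Step 4: Primal residual = |-2.5537 - 0.4253| = 2.9789


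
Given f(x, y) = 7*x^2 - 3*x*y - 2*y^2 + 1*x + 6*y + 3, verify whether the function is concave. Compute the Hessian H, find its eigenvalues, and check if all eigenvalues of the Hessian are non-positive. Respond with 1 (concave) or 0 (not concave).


The Hessian of f(x,y) = 7*x^2 - 3*x*y - 2*y^2 + 1*x + 6*y + 3 is:
H = [[14, -3], [-3, -4]]
Trace = 14 - 4 = 10
Determinant = 14*-4 - (-3)^2 = -65
Discriminant = (10)^2 - 4*-65 = 360.0
Eigenvalues: lambda_1 = -4.4868, lambda_2 = 14.4868
The function is not concave.

0


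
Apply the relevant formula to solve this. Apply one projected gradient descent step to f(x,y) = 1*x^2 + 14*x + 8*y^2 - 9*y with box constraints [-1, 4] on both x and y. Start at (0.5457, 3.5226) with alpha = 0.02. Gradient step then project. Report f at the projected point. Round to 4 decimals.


Step 1: Compute gradient at (0.5457, 3.5226).
grad_x = 2*1*0.5457 + 14 = 15.0914
grad_y = 2*8*3.5226 - 9 = 47.3616
Step 2: Gradient step.
x_raw = 0.5457 - 0.02*15.0914 = 0.2439
y_raw = 3.5226 - 0.02*47.3616 = 2.5754
Step 3: Project onto [-1, 4].
x_proj = clip(0.2439) = 0.2439
y_proj = clip(2.5754) = 2.5754
Step 4: Evaluate f.
f(0.2439, 2.5754) = 33.3555


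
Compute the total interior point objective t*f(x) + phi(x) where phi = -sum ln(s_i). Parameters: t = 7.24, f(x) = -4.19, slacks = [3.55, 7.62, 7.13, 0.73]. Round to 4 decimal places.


Step 1: Compute log-barrier.
ln values: [1.2669, 2.0308, 1.9643, -0.3147]
phi = -(1.2669 + 2.0308 + 1.9643 - 0.3147) = -4.9473
Step 2: Compute augmented objective.
t*f(x) = 7.24*-4.19 = -30.3356
Total = -30.3356 - 4.9473 = -35.2829


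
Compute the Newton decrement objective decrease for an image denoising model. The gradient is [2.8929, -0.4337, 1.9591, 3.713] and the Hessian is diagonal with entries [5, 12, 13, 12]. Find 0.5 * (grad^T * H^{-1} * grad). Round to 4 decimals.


Step 1: H is diagonal, so H^(-1) * g = [0.5786, -0.0361, 0.1507, 0.3094].
Step 2: g^T H^(-1) g = sum_i g_i^2 / H_ii
  = (2.8929)^2/5 + (-0.4337)^2/12 + (1.9591)^2/13 + (3.713)^2/12
  = 1.6738 + 0.0157 + 0.2952 + 1.1489 = 3.1335
Step 3: Objective decrease = 0.5 * g^T H^(-1) g = 1.5668


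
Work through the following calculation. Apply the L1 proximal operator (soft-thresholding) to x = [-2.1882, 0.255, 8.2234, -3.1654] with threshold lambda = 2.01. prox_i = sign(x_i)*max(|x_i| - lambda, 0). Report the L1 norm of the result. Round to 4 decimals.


Soft-thresholding with lambda = 2.01:
prox(-2.1882) = sign(-2.1882)*max(|-2.1882| - 2.01, 0) = -0.1782
prox(0.255) = sign(0.255)*max(|0.255| - 2.01, 0) = 0.0
prox(8.2234) = sign(8.2234)*max(|8.2234| - 2.01, 0) = 6.2134
prox(-3.1654) = sign(-3.1654)*max(|-3.1654| - 2.01, 0) = -1.1554
prox(x) = [-0.1782, 0.0, 6.2134, -1.1554]
||prox(x)||_1 = 0.1782 + 0.0 + 6.2134 + 1.1554 = 7.547
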